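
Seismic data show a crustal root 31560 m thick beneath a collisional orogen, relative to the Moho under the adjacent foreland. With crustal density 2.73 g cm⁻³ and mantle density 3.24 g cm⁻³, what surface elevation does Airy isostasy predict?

5900 m

Equating mass per unit area of the two columns: ρ_c h = (ρ_m − ρ_c) r.
h = r (ρ_m − ρ_c) / ρ_c = 31560 m × (3.24 − 2.73) / 2.73 = 5900 m.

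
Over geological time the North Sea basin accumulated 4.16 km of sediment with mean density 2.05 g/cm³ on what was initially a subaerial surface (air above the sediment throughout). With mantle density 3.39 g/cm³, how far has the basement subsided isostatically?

2.52 km

Subaerial load: s = t ρ_sed / ρ_m = 4.16 km × 2.05/3.39 = 2.52 km.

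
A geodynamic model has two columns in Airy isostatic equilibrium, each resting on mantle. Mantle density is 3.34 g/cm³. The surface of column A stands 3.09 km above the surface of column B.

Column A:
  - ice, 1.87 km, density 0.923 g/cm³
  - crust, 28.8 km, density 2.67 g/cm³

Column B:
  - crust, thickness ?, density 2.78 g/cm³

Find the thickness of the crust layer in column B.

24.1 km

Take the compensation level at the base of the deeper column (depth z_c below the surface of column A) and equate Σ ρ_i t_i down to z_c; mantle fills any gap and the z_c terms cancel.
Column A: 1.87×0.923 + 28.8×2.67 + (z_c − 30.67)×3.34
Column B: 3.09×0 + x×2.78 + (z_c − 3.09 − 0 − x)×3.34
The z_c×3.34 term appears on both sides and cancels. Collect the known terms of each column as K = Σ(ρt)_known − 3.34 × (depth of known layers): K_A = 78.62201 − 3.34×30.67 = −23.81579; K_B = 0 − 3.34×(3.09 + 0) = −10.3206.
Balance: K_A = K_B − x×(3.34 − 2.78), so x = (K_B − K_A)/(3.34 − 2.78) = 13.4952/0.56 = 24.1 km.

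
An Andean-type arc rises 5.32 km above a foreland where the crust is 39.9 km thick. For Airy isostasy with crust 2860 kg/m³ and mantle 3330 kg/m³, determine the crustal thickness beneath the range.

Root depth r = h ρ_c / (ρ_m − ρ_c) = 5.32 km × 2860 / 470 = 32.37 km.
Total thickness = T + h + r = 39.9 km + 5.32 km + 32.37 km = 77.6 km.

77.6 km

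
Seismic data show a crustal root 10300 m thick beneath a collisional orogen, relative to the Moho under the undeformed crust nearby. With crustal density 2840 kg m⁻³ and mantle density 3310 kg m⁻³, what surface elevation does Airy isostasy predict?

1700 m

For local isostatic compensation: ρ_c h = (ρ_m − ρ_c) r.
h = r (ρ_m − ρ_c) / ρ_c = 10300 m × (3310 − 2840) / 2840 = 1700 m.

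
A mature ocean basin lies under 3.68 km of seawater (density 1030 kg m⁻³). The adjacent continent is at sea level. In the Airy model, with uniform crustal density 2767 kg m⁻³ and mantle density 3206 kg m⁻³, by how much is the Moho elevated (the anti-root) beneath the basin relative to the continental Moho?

14.6 km

In Airy isostatic equilibrium: replacing crust with seawater at the top is compensated by replacing crust with mantle at the base: d (ρ_c − ρ_w) = a (ρ_m − ρ_c).
a = d (ρ_c − ρ_w)/(ρ_m − ρ_c) = 3.68 km × 1737/439 = 14.6 km.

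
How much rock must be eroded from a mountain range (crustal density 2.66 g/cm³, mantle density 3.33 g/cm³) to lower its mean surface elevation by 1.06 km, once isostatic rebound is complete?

Net drop Δ = e − u = e − e ρ_c/ρ_m = e (ρ_m − ρ_c)/ρ_m.
e = Δ ρ_m/(ρ_m − ρ_c) = 1.06 km × 3.33/0.67 = 5.27 km.

5.27 km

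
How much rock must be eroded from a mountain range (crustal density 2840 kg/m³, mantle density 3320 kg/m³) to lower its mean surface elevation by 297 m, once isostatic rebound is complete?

2050 m

Net drop Δ = e − u = e − e ρ_c/ρ_m = e (ρ_m − ρ_c)/ρ_m.
e = Δ ρ_m/(ρ_m − ρ_c) = 297 m × 3320/480 = 2050 m.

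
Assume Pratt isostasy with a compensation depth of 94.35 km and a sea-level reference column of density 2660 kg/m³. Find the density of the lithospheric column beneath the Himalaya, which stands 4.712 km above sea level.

Pratt balance: ρ_ref D = ρ (D + h).
ρ = ρ_ref D/(D + h) = 2660 × 94.35 km/(94.35 km + 4.712 km) = 2530 kg/m³.

2530 kg/m³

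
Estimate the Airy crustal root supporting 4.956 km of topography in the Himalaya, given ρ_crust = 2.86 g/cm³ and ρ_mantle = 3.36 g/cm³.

For local isostatic compensation: the weight of the topography is balanced by the buoyancy of the root, ρ_c h = (ρ_m − ρ_c) r.
r = h · ρ_c / (ρ_m − ρ_c) = 4.956 km × 2.86 / (3.36 − 2.86) = 28.3 km.

28.3 km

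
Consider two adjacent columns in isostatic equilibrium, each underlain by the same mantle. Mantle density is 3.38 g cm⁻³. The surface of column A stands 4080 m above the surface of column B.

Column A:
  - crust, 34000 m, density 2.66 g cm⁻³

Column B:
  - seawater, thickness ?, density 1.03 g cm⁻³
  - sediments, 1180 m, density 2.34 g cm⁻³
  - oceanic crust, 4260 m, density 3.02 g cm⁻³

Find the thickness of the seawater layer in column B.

3370 m

Take the compensation level at the base of the deeper column (depth z_c below the surface of column A) and equate Σ ρ_i t_i down to z_c; mantle fills any gap and the z_c terms cancel.
Column A: 34000×2.66 + (z_c − 34000)×3.38
Column B: 4080×0 + x×1.03 + 1180×2.34 + 4260×3.02 + (z_c − 4080 − 5440 − x)×3.38
The z_c×3.38 term appears on both sides and cancels. Collect the known terms of each column as K = Σ(ρt)_known − 3.38 × (depth of known layers): K_A = 90440 − 3.38×34000 = −24480; K_B = 15626.4 − 3.38×(4080 + 5440) = −16551.2.
Balance: K_A = K_B − x×(3.38 − 1.03), so x = (K_B − K_A)/(3.38 − 1.03) = 7928.8/2.35 = 3370 m.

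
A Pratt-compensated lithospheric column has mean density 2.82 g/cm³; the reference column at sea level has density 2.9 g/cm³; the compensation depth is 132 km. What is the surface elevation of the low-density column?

3.74 km

ρ_ref D = ρ (D + h) → h = D (ρ_ref − ρ)/ρ.
h = 132 km × (2.9 − 2.82)/2.82 = 3.74 km.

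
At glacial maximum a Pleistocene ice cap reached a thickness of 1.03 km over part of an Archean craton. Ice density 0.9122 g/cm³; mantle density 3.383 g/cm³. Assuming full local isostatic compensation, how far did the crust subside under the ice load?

0.278 km

Balancing pressure at the compensation depth: the ice load ρ_ice t is balanced by mantle displaced below, ρ_m s.
s = t ρ_ice / ρ_m = 1.03 km × 0.9122/3.383 = 0.278 km.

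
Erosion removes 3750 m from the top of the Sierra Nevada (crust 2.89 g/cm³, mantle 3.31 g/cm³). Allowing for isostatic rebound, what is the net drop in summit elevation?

476 m

Rebound u = e ρ_c/ρ_m = 3750 m × 2.89/3.31 = 3274 m.
Net surface drop = e − u = 3750 m − 3274 m = e (ρ_m − ρ_c)/ρ_m = 476 m.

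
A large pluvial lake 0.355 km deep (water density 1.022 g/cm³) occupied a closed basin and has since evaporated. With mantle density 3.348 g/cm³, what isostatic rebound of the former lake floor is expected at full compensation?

u = d ρ_w/ρ_m = 0.355 km × 1.022/3.348 = 0.108 km.

0.108 km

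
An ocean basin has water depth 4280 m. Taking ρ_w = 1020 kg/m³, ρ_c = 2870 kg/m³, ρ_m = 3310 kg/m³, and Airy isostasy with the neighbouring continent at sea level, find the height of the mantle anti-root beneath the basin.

For local isostatic compensation: replacing crust with seawater at the top is compensated by replacing crust with mantle at the base: d (ρ_c − ρ_w) = a (ρ_m − ρ_c).
a = d (ρ_c − ρ_w)/(ρ_m − ρ_c) = 4280 m × 1850/440 = 18000 m.

18000 m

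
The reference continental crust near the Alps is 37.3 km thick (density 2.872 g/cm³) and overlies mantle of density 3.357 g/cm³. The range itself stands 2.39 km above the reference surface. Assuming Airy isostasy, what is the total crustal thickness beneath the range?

Root depth r = h ρ_c / (ρ_m − ρ_c) = 2.39 km × 2.872 / 0.485 = 14.15 km.
Total thickness = T + h + r = 37.3 km + 2.39 km + 14.15 km = 53.8 km.

53.8 km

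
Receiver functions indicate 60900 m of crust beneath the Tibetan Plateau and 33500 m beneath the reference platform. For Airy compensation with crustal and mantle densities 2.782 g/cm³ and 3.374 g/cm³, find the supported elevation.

4810 m

Excess crust Δ = 60900 m − 33500 m = 27400 m, split between elevation h and root r with h + r = Δ.
Airy balance ρ_c h = (ρ_m − ρ_c) r gives r = h ρ_c/(ρ_m − ρ_c), so h (1 + ρ_c/(ρ_m − ρ_c)) = Δ, i.e. h = Δ (ρ_m − ρ_c)/ρ_m.
h = 27400 m × 0.592/3.374 = 4810 m.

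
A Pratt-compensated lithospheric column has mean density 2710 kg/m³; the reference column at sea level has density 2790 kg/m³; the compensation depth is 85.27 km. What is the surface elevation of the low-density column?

ρ_ref D = ρ (D + h) → h = D (ρ_ref − ρ)/ρ.
h = 85.27 km × (2790 − 2710)/2710 = 2.52 km.

2.52 km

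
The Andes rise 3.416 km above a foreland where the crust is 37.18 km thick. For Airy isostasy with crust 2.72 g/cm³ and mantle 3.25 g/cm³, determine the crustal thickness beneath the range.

Root depth r = h ρ_c / (ρ_m − ρ_c) = 3.416 km × 2.72 / 0.53 = 17.53 km.
Total thickness = T + h + r = 37.18 km + 3.416 km + 17.53 km = 58.1 km.

58.1 km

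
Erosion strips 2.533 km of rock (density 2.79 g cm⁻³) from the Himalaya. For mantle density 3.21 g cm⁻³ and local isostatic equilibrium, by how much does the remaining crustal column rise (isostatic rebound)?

2.2 km

Unloading: uplift u = e ρ_c/ρ_m = 2.533 km × 2.79/3.21 = 2.2 km.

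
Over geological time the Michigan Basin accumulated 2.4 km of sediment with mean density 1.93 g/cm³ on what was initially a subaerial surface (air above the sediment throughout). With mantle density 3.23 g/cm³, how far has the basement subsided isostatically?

Subaerial load: s = t ρ_sed / ρ_m = 2.4 km × 1.93/3.23 = 1.43 km.

1.43 km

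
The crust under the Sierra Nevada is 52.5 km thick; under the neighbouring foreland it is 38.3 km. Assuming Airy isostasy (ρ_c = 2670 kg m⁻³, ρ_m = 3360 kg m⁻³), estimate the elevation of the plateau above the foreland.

Excess crust Δ = 52.5 km − 38.3 km = 14.2 km, split between elevation h and root r with h + r = Δ.
Airy balance ρ_c h = (ρ_m − ρ_c) r gives r = h ρ_c/(ρ_m − ρ_c), so h (1 + ρ_c/(ρ_m − ρ_c)) = Δ, i.e. h = Δ (ρ_m − ρ_c)/ρ_m.
h = 14.2 km × 690/3360 = 2.92 km.

2.92 km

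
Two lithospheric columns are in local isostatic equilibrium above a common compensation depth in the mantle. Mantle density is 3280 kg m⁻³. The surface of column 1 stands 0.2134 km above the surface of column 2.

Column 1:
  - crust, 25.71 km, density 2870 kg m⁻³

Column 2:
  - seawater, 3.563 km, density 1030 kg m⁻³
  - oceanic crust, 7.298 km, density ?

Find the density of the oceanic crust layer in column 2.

Take the compensation level at the base of the deeper column (depth z_c below the surface of column 1) and equate Σ ρ_i t_i down to z_c; mantle fills any gap and the z_c terms cancel.
Column 1: 25.71×2870 + (z_c − 25.71)×3280
Column 2: 0.2134×0 + 3.563×1030 + 7.298×ρ + (z_c − 0.2134 − 10.861)×3280
The z_c×3280 term appears on both sides and cancels. Collect the known terms of each column as K = Σ(ρt)_known − 3280 × (depth of known layers): K_1 = 73787.7 − 3280×25.71 = −10541.1; K_2 = 3669.89 − 3280×(0.2134 + 10.861) = −32654.142.
Balance: K_1 = K_2 + 7.298×ρ, so ρ = (K_1 − K_2)/7.298 = 22113/7.298 = 3030 kg m⁻³.

3030 kg m⁻³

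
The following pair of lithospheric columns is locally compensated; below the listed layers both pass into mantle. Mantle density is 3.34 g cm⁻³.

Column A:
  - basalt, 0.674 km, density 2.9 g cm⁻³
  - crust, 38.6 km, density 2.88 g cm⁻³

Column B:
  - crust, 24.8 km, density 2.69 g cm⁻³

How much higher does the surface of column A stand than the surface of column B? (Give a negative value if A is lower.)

For any compensation level in the mantle, the mantle terms cancel and isostasy reduces to e = (Σt_A − Σt_B) − (Σ(ρt)_A − Σ(ρt)_B) / ρ_m.
Σt_A = 39.274 km; Σt_B = 24.8 km; Σ(ρt)_A = 113.1226; Σ(ρt)_B = 66.712 (in km·g cm⁻³).
e = (39.274 − 24.8) − (113.1226 − 66.712) / 3.34 = 0.579 km.

0.579 km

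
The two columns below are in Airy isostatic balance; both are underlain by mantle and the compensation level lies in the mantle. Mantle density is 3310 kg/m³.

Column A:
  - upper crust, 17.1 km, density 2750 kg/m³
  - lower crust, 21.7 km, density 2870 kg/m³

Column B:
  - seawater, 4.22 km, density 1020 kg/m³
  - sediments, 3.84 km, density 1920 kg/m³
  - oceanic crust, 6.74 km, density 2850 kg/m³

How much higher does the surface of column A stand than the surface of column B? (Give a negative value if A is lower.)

0.309 km

For any compensation level in the mantle, the mantle terms cancel and isostasy reduces to e = (Σt_A − Σt_B) − (Σ(ρt)_A − Σ(ρt)_B) / ρ_m.
Σt_A = 38.8 km; Σt_B = 14.8 km; Σ(ρt)_A = 109304; Σ(ρt)_B = 30886.2 (in km·kg/m³).
e = (38.8 − 14.8) − (109304 − 30886.2) / 3310 = 0.309 km.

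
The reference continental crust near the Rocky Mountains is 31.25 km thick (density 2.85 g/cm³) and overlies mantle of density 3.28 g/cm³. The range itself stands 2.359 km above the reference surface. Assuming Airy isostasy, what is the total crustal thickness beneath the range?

Root depth r = h ρ_c / (ρ_m − ρ_c) = 2.359 km × 2.85 / 0.43 = 15.64 km.
Total thickness = T + h + r = 31.25 km + 2.359 km + 15.64 km = 49.2 km.

49.2 km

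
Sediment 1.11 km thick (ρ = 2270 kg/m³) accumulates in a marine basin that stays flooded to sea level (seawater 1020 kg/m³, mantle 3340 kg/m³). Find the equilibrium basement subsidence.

0.598 km

Submarine loading: the sediment displaces seawater, and the subsidence is in turn flooded, so s (ρ_m − ρ_w) = t (ρ_sed − ρ_w).
s = 1.11 km × (2270 − 1020) / (3340 − 1020) = 0.598 km.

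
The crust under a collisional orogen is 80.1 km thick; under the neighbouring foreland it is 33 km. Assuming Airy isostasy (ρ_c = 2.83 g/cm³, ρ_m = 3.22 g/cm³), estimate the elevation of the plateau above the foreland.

Excess crust Δ = 80.1 km − 33 km = 47.1 km, split between elevation h and root r with h + r = Δ.
Airy balance ρ_c h = (ρ_m − ρ_c) r gives r = h ρ_c/(ρ_m − ρ_c), so h (1 + ρ_c/(ρ_m − ρ_c)) = Δ, i.e. h = Δ (ρ_m − ρ_c)/ρ_m.
h = 47.1 km × 0.39/3.22 = 5.7 km.

5.7 km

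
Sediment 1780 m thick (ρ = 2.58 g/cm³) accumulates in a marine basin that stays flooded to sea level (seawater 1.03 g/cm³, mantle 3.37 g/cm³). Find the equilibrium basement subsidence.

Submarine loading: the sediment displaces seawater, and the subsidence is in turn flooded, so s (ρ_m − ρ_w) = t (ρ_sed − ρ_w).
s = 1780 m × (2.58 − 1.03) / (3.37 − 1.03) = 1180 m.

1180 m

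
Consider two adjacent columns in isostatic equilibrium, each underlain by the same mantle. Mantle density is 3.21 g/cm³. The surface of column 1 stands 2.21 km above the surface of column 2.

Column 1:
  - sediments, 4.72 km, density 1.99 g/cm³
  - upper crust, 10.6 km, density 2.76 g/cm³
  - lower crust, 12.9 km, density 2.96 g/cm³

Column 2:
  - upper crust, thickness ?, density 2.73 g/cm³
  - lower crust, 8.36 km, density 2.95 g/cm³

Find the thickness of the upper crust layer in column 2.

9.35 km

Take the compensation level at the base of the deeper column (depth z_c below the surface of column 1) and equate Σ ρ_i t_i down to z_c; mantle fills any gap and the z_c terms cancel.
Column 1: 4.72×1.99 + 10.6×2.76 + 12.9×2.96 + (z_c − 28.22)×3.21
Column 2: 2.21×0 + x×2.73 + 8.36×2.95 + (z_c − 2.21 − 8.36 − x)×3.21
The z_c×3.21 term appears on both sides and cancels. Collect the known terms of each column as K = Σ(ρt)_known − 3.21 × (depth of known layers): K_1 = 76.8328 − 3.21×28.22 = −13.7534; K_2 = 24.662 − 3.21×(2.21 + 8.36) = −9.2677.
Balance: K_1 = K_2 − x×(3.21 − 2.73), so x = (K_2 − K_1)/(3.21 − 2.73) = 4.4857/0.48 = 9.35 km.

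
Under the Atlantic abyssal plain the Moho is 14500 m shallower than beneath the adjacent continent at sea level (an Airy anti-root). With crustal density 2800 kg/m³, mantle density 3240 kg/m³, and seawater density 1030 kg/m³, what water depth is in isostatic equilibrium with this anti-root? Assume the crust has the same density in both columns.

Replacing a thickness d of crust by seawater at the top must be balanced by replacing crust with mantle at the base: d (ρ_c − ρ_w) = a (ρ_m − ρ_c).
d = a (ρ_m − ρ_c)/(ρ_c − ρ_w) = 14500 m × 440/1770 = 3600 m.

3600 m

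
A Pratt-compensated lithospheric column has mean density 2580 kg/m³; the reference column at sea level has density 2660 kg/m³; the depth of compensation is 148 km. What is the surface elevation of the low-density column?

4.59 km

ρ_ref D = ρ (D + h) → h = D (ρ_ref − ρ)/ρ.
h = 148 km × (2660 − 2580)/2580 = 4.59 km.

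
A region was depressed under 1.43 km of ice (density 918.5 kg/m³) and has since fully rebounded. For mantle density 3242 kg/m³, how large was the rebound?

Removing the load lets mantle flow back in; uplift u satisfies ρ_ice t = ρ_m u.
u = t ρ_ice/ρ_m = 1.43 km × 918.5/3242 = 0.405 km.

0.405 km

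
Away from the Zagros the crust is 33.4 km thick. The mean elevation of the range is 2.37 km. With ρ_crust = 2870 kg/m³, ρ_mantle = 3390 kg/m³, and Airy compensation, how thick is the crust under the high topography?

48.9 km

Root depth r = h ρ_c / (ρ_m − ρ_c) = 2.37 km × 2870 / 520 = 13.08 km.
Total thickness = T + h + r = 33.4 km + 2.37 km + 13.08 km = 48.9 km.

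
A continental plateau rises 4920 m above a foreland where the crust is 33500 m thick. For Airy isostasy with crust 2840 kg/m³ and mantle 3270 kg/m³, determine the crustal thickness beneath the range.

70900 m

Root depth r = h ρ_c / (ρ_m − ρ_c) = 4920 m × 2840 / 430 = 32490 m.
Total thickness = T + h + r = 33500 m + 4920 m + 32490 m = 70900 m.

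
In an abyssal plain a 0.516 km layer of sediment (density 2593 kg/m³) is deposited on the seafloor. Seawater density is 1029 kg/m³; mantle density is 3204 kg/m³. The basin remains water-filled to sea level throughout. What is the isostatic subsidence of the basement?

Submarine loading: the sediment displaces seawater, and the subsidence is in turn flooded, so s (ρ_m − ρ_w) = t (ρ_sed − ρ_w).
s = 0.516 km × (2593 − 1029) / (3204 − 1029) = 0.371 km.

0.371 km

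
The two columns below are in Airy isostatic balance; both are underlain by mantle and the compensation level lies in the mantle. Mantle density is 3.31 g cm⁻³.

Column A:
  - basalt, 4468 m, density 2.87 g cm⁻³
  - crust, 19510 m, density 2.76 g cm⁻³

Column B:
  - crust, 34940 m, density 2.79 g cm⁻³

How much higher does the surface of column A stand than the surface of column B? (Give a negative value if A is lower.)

−1650 m

For any compensation level in the mantle, the mantle terms cancel and isostasy reduces to e = (Σt_A − Σt_B) − (Σ(ρt)_A − Σ(ρt)_B) / ρ_m.
Σt_A = 23978 m; Σt_B = 34940 m; Σ(ρt)_A = 66670.76; Σ(ρt)_B = 97482.6 (in m·g cm⁻³).
e = (23978 − 34940) − (66670.76 − 97482.6) / 3.31 = −1650 m.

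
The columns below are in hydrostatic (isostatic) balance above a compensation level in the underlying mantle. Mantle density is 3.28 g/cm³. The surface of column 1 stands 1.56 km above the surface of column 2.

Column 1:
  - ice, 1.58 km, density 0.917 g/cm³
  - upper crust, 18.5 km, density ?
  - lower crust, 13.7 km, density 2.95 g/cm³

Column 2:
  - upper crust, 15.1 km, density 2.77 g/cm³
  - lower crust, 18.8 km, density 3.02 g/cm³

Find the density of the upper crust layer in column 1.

Take the compensation level at the base of the deeper column (depth z_c below the surface of column 1) and equate Σ ρ_i t_i down to z_c; mantle fills any gap and the z_c terms cancel.
Column 1: 1.58×0.917 + 18.5×ρ + 13.7×2.95 + (z_c − 33.78)×3.28
Column 2: 1.56×0 + 15.1×2.77 + 18.8×3.02 + (z_c − 1.56 − 33.9)×3.28
The z_c×3.28 term appears on both sides and cancels. Collect the known terms of each column as K = Σ(ρt)_known − 3.28 × (depth of known layers): K_1 = 41.86386 − 3.28×33.78 = −68.93454; K_2 = 98.603 − 3.28×(1.56 + 33.9) = −17.7058.
Balance: K_1 + 18.5×ρ = K_2, so ρ = (K_2 − K_1)/18.5 = 51.2287/18.5 = 2.77 g/cm³.

2.77 g/cm³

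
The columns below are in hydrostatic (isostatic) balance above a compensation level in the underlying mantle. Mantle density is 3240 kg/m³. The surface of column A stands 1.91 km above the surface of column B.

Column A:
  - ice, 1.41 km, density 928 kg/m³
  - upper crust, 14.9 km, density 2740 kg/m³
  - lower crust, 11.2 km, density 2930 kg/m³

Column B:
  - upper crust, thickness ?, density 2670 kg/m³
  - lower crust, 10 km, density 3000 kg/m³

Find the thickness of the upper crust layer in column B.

Take the compensation level at the base of the deeper column (depth z_c below the surface of column A) and equate Σ ρ_i t_i down to z_c; mantle fills any gap and the z_c terms cancel.
Column A: 1.41×928 + 14.9×2740 + 11.2×2930 + (z_c − 27.51)×3240
Column B: 1.91×0 + x×2670 + 10×3000 + (z_c − 1.91 − 10 − x)×3240
The z_c×3240 term appears on both sides and cancels. Collect the known terms of each column as K = Σ(ρt)_known − 3240 × (depth of known layers): K_A = 74950.48 − 3240×27.51 = −14181.92; K_B = 30000 − 3240×(1.91 + 10) = −8588.4.
Balance: K_A = K_B − x×(3240 − 2670), so x = (K_B − K_A)/(3240 − 2670) = 5593.52/570 = 9.81 km.

9.81 km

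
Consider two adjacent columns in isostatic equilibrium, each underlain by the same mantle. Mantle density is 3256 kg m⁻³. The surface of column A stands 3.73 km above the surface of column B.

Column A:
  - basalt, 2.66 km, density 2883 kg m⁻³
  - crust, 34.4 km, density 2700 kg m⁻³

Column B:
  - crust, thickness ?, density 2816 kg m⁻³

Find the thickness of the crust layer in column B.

Take the compensation level at the base of the deeper column (depth z_c below the surface of column A) and equate Σ ρ_i t_i down to z_c; mantle fills any gap and the z_c terms cancel.
Column A: 2.66×2883 + 34.4×2700 + (z_c − 37.06)×3256
Column B: 3.73×0 + x×2816 + (z_c − 3.73 − 0 − x)×3256
The z_c×3256 term appears on both sides and cancels. Collect the known terms of each column as K = Σ(ρt)_known − 3256 × (depth of known layers): K_A = 100548.78 − 3256×37.06 = −20118.58; K_B = 0 − 3256×(3.73 + 0) = −12144.88.
Balance: K_A = K_B − x×(3256 − 2816), so x = (K_B − K_A)/(3256 − 2816) = 7973.7/440 = 18.1 km.

18.1 km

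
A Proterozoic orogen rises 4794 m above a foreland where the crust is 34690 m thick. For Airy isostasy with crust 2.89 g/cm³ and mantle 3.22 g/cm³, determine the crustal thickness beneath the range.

81500 m

Root depth r = h ρ_c / (ρ_m − ρ_c) = 4794 m × 2.89 / 0.33 = 41980 m.
Total thickness = T + h + r = 34690 m + 4794 m + 41980 m = 81500 m.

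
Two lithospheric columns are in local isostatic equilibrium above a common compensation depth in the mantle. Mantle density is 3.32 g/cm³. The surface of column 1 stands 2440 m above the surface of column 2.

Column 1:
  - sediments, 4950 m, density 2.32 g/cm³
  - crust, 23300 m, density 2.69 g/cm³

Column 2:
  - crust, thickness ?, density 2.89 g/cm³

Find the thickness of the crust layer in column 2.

26800 m

Take the compensation level at the base of the deeper column (depth z_c below the surface of column 1) and equate Σ ρ_i t_i down to z_c; mantle fills any gap and the z_c terms cancel.
Column 1: 4950×2.32 + 23300×2.69 + (z_c − 28250)×3.32
Column 2: 2440×0 + x×2.89 + (z_c − 2440 − 0 − x)×3.32
The z_c×3.32 term appears on both sides and cancels. Collect the known terms of each column as K = Σ(ρt)_known − 3.32 × (depth of known layers): K_1 = 74161 − 3.32×28250 = −19629; K_2 = 0 − 3.32×(2440 + 0) = −8100.8.
Balance: K_1 = K_2 − x×(3.32 − 2.89), so x = (K_2 − K_1)/(3.32 − 2.89) = 11528.2/0.43 = 26800 m.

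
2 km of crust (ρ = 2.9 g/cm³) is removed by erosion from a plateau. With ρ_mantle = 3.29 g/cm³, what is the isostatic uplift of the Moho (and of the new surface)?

1.76 km

Unloading: uplift u = e ρ_c/ρ_m = 2 km × 2.9/3.29 = 1.76 km.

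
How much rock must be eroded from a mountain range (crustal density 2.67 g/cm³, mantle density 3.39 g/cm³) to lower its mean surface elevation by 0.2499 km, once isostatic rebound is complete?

1.18 km

Net drop Δ = e − u = e − e ρ_c/ρ_m = e (ρ_m − ρ_c)/ρ_m.
e = Δ ρ_m/(ρ_m − ρ_c) = 0.2499 km × 3.39/0.72 = 1.18 km.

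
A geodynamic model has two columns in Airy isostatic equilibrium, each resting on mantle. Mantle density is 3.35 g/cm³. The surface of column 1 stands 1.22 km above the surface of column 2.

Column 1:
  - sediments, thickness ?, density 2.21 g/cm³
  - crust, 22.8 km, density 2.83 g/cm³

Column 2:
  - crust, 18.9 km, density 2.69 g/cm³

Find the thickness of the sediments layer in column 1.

4.13 km

Take the compensation level at the base of the deeper column (depth z_c below the surface of column 1) and equate Σ ρ_i t_i down to z_c; mantle fills any gap and the z_c terms cancel.
Column 1: x×2.21 + 22.8×2.83 + (z_c − 22.8 − x)×3.35
Column 2: 1.22×0 + 18.9×2.69 + (z_c − 1.22 − 18.9)×3.35
The z_c×3.35 term appears on both sides and cancels. Collect the known terms of each column as K = Σ(ρt)_known − 3.35 × (depth of known layers): K_1 = 64.524 − 3.35×22.8 = −11.856; K_2 = 50.841 − 3.35×(1.22 + 18.9) = −16.561.
Balance: K_1 − x×(3.35 − 2.21) = K_2, so x = (K_1 − K_2)/(3.35 − 2.21) = 4.705/1.14 = 4.13 km.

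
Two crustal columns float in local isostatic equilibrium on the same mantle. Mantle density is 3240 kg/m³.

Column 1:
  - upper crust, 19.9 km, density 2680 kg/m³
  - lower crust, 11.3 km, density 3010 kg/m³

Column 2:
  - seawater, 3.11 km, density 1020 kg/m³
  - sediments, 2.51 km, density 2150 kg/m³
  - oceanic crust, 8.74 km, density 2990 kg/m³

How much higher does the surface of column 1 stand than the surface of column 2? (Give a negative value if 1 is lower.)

0.592 km

For any compensation level in the mantle, the mantle terms cancel and isostasy reduces to e = (Σt_1 − Σt_2) − (Σ(ρt)_1 − Σ(ρt)_2) / ρ_m.
Σt_1 = 31.2 km; Σt_2 = 14.36 km; Σ(ρt)_1 = 87345; Σ(ρt)_2 = 34701.3 (in km·kg/m³).
e = (31.2 − 14.36) − (87345 − 34701.3) / 3240 = 0.592 km.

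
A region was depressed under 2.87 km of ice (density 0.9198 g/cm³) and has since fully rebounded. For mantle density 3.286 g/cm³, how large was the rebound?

0.803 km

Removing the load lets mantle flow back in; uplift u satisfies ρ_ice t = ρ_m u.
u = t ρ_ice/ρ_m = 2.87 km × 0.9198/3.286 = 0.803 km.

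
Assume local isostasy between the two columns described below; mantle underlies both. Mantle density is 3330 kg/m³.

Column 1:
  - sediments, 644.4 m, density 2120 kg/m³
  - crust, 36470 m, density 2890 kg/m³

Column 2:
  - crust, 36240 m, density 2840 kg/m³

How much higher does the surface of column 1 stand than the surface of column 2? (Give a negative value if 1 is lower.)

−280 m

For any compensation level in the mantle, the mantle terms cancel and isostasy reduces to e = (Σt_1 − Σt_2) − (Σ(ρt)_1 − Σ(ρt)_2) / ρ_m.
Σt_1 = 37114.4 m; Σt_2 = 36240 m; Σ(ρt)_1 = 106764428; Σ(ρt)_2 = 102921600 (in m·kg/m³).
e = (37114.4 − 36240) − (106764428 − 102921600) / 3330 = −280 m.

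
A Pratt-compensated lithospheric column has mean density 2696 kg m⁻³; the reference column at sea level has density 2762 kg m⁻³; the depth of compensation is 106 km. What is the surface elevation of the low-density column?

2.59 km

ρ_ref D = ρ (D + h) → h = D (ρ_ref − ρ)/ρ.
h = 106 km × (2762 − 2696)/2696 = 2.59 km.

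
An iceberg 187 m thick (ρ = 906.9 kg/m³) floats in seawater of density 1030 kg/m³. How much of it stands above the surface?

Floating equilibrium: submerged depth d = t ρ_obj/ρ_fluid = 187 m × 906.9/1030 = 164.7 m.
Freeboard = t − d = 187 m − 164.7 m = 22.3 m.

22.3 m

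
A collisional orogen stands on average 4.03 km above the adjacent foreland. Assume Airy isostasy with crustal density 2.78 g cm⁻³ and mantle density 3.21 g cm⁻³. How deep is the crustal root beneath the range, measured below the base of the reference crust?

26.1 km

Balancing pressure at the compensation depth: the weight of the topography is balanced by the buoyancy of the root, ρ_c h = (ρ_m − ρ_c) r.
r = h · ρ_c / (ρ_m − ρ_c) = 4.03 km × 2.78 / (3.21 − 2.78) = 26.1 km.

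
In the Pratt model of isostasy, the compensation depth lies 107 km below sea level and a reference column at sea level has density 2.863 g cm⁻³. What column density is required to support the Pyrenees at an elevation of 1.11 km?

Pratt balance: ρ_ref D = ρ (D + h).
ρ = ρ_ref D/(D + h) = 2.863 × 107 km/(107 km + 1.11 km) = 2.83 g cm⁻³.

2.83 g cm⁻³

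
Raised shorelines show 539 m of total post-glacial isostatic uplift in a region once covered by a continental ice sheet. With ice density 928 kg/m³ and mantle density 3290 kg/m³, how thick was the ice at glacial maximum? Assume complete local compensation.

u = t ρ_ice/ρ_m → t = u ρ_m/ρ_ice = 539 m × 3290/928 = 1910 m.

1910 m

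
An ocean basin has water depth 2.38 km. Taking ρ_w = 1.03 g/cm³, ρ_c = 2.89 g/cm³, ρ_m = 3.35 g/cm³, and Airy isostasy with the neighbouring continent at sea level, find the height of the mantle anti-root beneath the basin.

For local isostatic compensation: replacing crust with seawater at the top is compensated by replacing crust with mantle at the base: d (ρ_c − ρ_w) = a (ρ_m − ρ_c).
a = d (ρ_c − ρ_w)/(ρ_m − ρ_c) = 2.38 km × 1.86/0.46 = 9.62 km.

9.62 km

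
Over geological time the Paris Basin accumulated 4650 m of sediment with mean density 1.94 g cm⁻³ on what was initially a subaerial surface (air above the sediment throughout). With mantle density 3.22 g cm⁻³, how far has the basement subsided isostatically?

Subaerial load: s = t ρ_sed / ρ_m = 4650 m × 1.94/3.22 = 2800 m.

2800 m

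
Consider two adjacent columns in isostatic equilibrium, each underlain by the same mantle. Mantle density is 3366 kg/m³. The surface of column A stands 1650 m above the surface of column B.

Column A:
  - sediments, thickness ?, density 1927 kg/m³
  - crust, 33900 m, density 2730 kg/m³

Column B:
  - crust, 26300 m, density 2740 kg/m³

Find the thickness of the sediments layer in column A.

Take the compensation level at the base of the deeper column (depth z_c below the surface of column A) and equate Σ ρ_i t_i down to z_c; mantle fills any gap and the z_c terms cancel.
Column A: x×1927 + 33900×2730 + (z_c − 33900 − x)×3366
Column B: 1650×0 + 26300×2740 + (z_c − 1650 − 26300)×3366
The z_c×3366 term appears on both sides and cancels. Collect the known terms of each column as K = Σ(ρt)_known − 3366 × (depth of known layers): K_A = 92547000 − 3366×33900 = −21560400; K_B = 72062000 − 3366×(1650 + 26300) = −22017700.
Balance: K_A − x×(3366 − 1927) = K_B, so x = (K_A − K_B)/(3366 − 1927) = 457300/1439 = 318 m.

318 m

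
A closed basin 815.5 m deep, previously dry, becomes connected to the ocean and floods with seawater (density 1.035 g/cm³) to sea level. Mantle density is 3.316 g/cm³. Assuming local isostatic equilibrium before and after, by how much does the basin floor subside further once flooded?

After flooding the water column is d + s deep. Its weight must equal the weight of mantle displaced by the extra subsidence s: (d + s) ρ_w = s ρ_m.
s = d ρ_w / (ρ_m − ρ_w) = 815.5 m × 1.035/(3.316 − 1.035) = 370 m.

370 m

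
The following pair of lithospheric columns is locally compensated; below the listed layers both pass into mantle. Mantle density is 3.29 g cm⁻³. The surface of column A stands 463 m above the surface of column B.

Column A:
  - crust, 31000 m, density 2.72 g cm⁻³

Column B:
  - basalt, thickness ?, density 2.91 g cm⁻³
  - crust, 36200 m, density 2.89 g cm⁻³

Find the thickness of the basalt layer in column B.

Take the compensation level at the base of the deeper column (depth z_c below the surface of column A) and equate Σ ρ_i t_i down to z_c; mantle fills any gap and the z_c terms cancel.
Column A: 31000×2.72 + (z_c − 31000)×3.29
Column B: 463×0 + x×2.91 + 36200×2.89 + (z_c − 463 − 36200 − x)×3.29
The z_c×3.29 term appears on both sides and cancels. Collect the known terms of each column as K = Σ(ρt)_known − 3.29 × (depth of known layers): K_A = 84320 − 3.29×31000 = −17670; K_B = 104618 − 3.29×(463 + 36200) = −16003.27.
Balance: K_A = K_B − x×(3.29 − 2.91), so x = (K_B − K_A)/(3.29 − 2.91) = 1666.73/0.38 = 4390 m.

4390 m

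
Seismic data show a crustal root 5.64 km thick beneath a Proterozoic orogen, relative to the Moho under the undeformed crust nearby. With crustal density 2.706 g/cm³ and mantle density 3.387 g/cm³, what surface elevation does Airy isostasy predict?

1.42 km

By Archimedes' principle applied to the lithosphere: ρ_c h = (ρ_m − ρ_c) r.
h = r (ρ_m − ρ_c) / ρ_c = 5.64 km × (3.387 − 2.706) / 2.706 = 1.42 km.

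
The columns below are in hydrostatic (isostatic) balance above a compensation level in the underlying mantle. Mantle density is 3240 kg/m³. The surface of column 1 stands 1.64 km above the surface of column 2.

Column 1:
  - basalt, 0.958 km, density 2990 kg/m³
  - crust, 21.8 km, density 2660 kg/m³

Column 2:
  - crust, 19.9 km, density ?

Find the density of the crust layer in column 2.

2860 kg/m³

Take the compensation level at the base of the deeper column (depth z_c below the surface of column 1) and equate Σ ρ_i t_i down to z_c; mantle fills any gap and the z_c terms cancel.
Column 1: 0.958×2990 + 21.8×2660 + (z_c − 22.758)×3240
Column 2: 1.64×0 + 19.9×ρ + (z_c − 1.64 − 19.9)×3240
The z_c×3240 term appears on both sides and cancels. Collect the known terms of each column as K = Σ(ρt)_known − 3240 × (depth of known layers): K_1 = 60852.42 − 3240×22.758 = −12883.5; K_2 = 0 − 3240×(1.64 + 19.9) = −69789.6.
Balance: K_1 = K_2 + 19.9×ρ, so ρ = (K_1 − K_2)/19.9 = 56906.1/19.9 = 2860 kg/m³.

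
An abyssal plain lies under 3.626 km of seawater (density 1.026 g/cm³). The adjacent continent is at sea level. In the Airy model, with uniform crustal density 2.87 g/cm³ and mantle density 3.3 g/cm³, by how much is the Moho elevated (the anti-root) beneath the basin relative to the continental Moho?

By Archimedes' principle applied to the lithosphere: replacing crust with seawater at the top is compensated by replacing crust with mantle at the base: d (ρ_c − ρ_w) = a (ρ_m − ρ_c).
a = d (ρ_c − ρ_w)/(ρ_m − ρ_c) = 3.626 km × 1.844/0.43 = 15.5 km.

15.5 km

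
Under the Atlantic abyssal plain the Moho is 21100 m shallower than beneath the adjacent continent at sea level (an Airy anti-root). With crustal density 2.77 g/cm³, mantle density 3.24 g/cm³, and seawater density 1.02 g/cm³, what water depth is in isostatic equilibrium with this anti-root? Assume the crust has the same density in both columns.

5670 m

Replacing a thickness d of crust by seawater at the top must be balanced by replacing crust with mantle at the base: d (ρ_c − ρ_w) = a (ρ_m − ρ_c).
d = a (ρ_m − ρ_c)/(ρ_c − ρ_w) = 21100 m × 0.47/1.75 = 5670 m.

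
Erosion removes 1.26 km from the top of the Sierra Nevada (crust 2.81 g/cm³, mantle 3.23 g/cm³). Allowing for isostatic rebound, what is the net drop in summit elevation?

0.164 km

Rebound u = e ρ_c/ρ_m = 1.26 km × 2.81/3.23 = 1.096 km.
Net surface drop = e − u = 1.26 km − 1.096 km = e (ρ_m − ρ_c)/ρ_m = 0.164 km.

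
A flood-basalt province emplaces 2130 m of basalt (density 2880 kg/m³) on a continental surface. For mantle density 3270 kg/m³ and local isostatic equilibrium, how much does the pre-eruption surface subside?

1880 m

Subaerial loading: s = t ρ_load / ρ_m.
s = 2130 m × 2880/3270 = 1880 m.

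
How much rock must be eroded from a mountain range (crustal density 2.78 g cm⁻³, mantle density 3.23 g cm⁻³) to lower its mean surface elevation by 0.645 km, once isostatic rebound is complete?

Net drop Δ = e − u = e − e ρ_c/ρ_m = e (ρ_m − ρ_c)/ρ_m.
e = Δ ρ_m/(ρ_m − ρ_c) = 0.645 km × 3.23/0.45 = 4.63 km.

4.63 km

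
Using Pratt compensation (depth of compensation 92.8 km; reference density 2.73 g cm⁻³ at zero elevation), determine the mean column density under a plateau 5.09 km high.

Pratt balance: ρ_ref D = ρ (D + h).
ρ = ρ_ref D/(D + h) = 2.73 × 92.8 km/(92.8 km + 5.09 km) = 2.59 g cm⁻³.

2.59 g cm⁻³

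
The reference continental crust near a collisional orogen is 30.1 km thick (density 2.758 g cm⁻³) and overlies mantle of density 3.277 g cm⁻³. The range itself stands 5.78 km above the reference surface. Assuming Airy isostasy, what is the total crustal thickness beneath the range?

66.6 km

Root depth r = h ρ_c / (ρ_m − ρ_c) = 5.78 km × 2.758 / 0.519 = 30.72 km.
Total thickness = T + h + r = 30.1 km + 5.78 km + 30.72 km = 66.6 km.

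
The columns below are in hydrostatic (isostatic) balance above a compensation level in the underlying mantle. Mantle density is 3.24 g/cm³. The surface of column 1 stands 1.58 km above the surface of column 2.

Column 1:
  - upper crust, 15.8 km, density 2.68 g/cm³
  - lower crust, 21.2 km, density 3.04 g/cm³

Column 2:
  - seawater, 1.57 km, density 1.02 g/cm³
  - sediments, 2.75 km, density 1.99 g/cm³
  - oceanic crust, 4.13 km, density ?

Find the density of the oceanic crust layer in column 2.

Take the compensation level at the base of the deeper column (depth z_c below the surface of column 1) and equate Σ ρ_i t_i down to z_c; mantle fills any gap and the z_c terms cancel.
Column 1: 15.8×2.68 + 21.2×3.04 + (z_c − 37)×3.24
Column 2: 1.58×0 + 1.57×1.02 + 2.75×1.99 + 4.13×ρ + (z_c − 1.58 − 8.45)×3.24
The z_c×3.24 term appears on both sides and cancels. Collect the known terms of each column as K = Σ(ρt)_known − 3.24 × (depth of known layers): K_1 = 106.792 − 3.24×37 = −13.088; K_2 = 7.0739 − 3.24×(1.58 + 8.45) = −25.4233.
Balance: K_1 = K_2 + 4.13×ρ, so ρ = (K_1 − K_2)/4.13 = 12.3353/4.13 = 2.99 g/cm³.

2.99 g/cm³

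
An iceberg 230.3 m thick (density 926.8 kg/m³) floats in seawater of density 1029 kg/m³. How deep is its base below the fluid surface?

Draft d = t ρ_obj/ρ_fluid = 230.3 m × 926.8/1029 = 207 m.

207 m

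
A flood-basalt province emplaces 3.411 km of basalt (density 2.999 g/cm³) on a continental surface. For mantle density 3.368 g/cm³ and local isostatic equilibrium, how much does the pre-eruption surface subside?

Subaerial loading: s = t ρ_load / ρ_m.
s = 3.411 km × 2.999/3.368 = 3.04 km.

3.04 km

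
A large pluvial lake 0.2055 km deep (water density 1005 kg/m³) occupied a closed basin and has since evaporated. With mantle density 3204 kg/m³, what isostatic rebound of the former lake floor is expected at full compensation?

0.0645 km

u = d ρ_w/ρ_m = 0.2055 km × 1005/3204 = 0.0645 km.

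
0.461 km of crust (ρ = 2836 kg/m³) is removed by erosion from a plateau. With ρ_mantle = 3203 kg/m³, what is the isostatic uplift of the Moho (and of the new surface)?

Unloading: uplift u = e ρ_c/ρ_m = 0.461 km × 2836/3203 = 0.408 km.

0.408 km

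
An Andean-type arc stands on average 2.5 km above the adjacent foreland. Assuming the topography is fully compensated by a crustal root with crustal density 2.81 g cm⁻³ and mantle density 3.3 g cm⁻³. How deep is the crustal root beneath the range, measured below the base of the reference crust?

For local isostatic compensation: the weight of the topography is balanced by the buoyancy of the root, ρ_c h = (ρ_m − ρ_c) r.
r = h · ρ_c / (ρ_m − ρ_c) = 2.5 km × 2.81 / (3.3 − 2.81) = 14.3 km.

14.3 km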